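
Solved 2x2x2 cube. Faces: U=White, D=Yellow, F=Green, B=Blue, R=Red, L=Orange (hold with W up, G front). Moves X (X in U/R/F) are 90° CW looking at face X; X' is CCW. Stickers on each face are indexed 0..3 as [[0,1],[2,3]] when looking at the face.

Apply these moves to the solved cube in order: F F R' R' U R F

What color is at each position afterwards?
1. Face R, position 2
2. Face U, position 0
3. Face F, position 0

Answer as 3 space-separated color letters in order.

After move 1 (F): F=GGGG U=WWOO R=WRWR D=RRYY L=OYOY
After move 2 (F): F=GGGG U=WWYY R=OROR D=WWYY L=OROR
After move 3 (R'): R=RROO U=WBYB F=GWGY D=WGYG B=YBWB
After move 4 (R'): R=RORO U=WWYY F=GBGB D=WWYY B=GBGB
After move 5 (U): U=YWYW F=ROGB R=GBRO B=ORGB L=GBOR
After move 6 (R): R=RGOB U=YOYB F=RWGY D=WGYO B=WRWB
After move 7 (F): F=GRYW U=YORB R=YGBB D=ORYO L=GWOG
Query 1: R[2] = B
Query 2: U[0] = Y
Query 3: F[0] = G

Answer: B Y G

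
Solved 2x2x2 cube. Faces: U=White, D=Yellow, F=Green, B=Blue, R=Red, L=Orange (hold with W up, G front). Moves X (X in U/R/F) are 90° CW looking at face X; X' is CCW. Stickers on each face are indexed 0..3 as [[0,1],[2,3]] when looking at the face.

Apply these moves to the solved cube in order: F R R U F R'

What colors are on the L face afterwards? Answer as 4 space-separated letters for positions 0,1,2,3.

Answer: G R O W

Derivation:
After move 1 (F): F=GGGG U=WWOO R=WRWR D=RRYY L=OYOY
After move 2 (R): R=WWRR U=WGOG F=GRGY D=RBYB B=OBWB
After move 3 (R): R=RWRW U=WROY F=GBGB D=RWYO B=GBGB
After move 4 (U): U=OWYR F=RWGB R=GBRW B=OYGB L=GBOY
After move 5 (F): F=GRBW U=OWYB R=YBRW D=RGYO L=GROW
After move 6 (R'): R=BWYR U=OGYO F=GWBB D=RRYW B=OYGB
Query: L face = GROW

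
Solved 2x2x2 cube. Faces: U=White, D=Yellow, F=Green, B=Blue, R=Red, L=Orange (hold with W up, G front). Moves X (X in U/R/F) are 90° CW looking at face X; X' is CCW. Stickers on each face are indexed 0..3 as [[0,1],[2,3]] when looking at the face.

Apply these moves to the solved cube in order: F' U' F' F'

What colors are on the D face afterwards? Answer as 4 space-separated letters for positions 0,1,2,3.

Answer: R W Y Y

Derivation:
After move 1 (F'): F=GGGG U=WWRR R=YRYR D=OOYY L=OWOW
After move 2 (U'): U=WRWR F=OWGG R=GGYR B=YRBB L=BBOW
After move 3 (F'): F=WGOG U=WRGY R=OGOR D=BWYY L=BROW
After move 4 (F'): F=GGWO U=WROO R=WGBR D=RWYY L=BYOG
Query: D face = RWYY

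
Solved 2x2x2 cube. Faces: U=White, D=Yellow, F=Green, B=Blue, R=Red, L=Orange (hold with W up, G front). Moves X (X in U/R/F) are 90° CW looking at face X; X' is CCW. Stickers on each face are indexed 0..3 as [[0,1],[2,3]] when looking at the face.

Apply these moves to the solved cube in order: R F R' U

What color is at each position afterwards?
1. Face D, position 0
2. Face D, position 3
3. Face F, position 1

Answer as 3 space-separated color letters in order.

Answer: R Y R

Derivation:
After move 1 (R): R=RRRR U=WGWG F=GYGY D=YBYB B=WBWB
After move 2 (F): F=GGYY U=WGOO R=WRGR D=RRYB L=OYOB
After move 3 (R'): R=RRWG U=WWOW F=GGYO D=RGYY B=BBRB
After move 4 (U): U=OWWW F=RRYO R=BBWG B=OYRB L=GGOB
Query 1: D[0] = R
Query 2: D[3] = Y
Query 3: F[1] = R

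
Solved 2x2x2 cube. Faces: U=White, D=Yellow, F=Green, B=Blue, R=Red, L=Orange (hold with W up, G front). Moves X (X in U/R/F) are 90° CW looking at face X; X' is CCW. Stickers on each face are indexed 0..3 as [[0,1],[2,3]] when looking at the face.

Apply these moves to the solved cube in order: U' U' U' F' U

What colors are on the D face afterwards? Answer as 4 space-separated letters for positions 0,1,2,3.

After move 1 (U'): U=WWWW F=OOGG R=GGRR B=RRBB L=BBOO
After move 2 (U'): U=WWWW F=BBGG R=OORR B=GGBB L=RROO
After move 3 (U'): U=WWWW F=RRGG R=BBRR B=OOBB L=GGOO
After move 4 (F'): F=RGRG U=WWBR R=YBYR D=GOYY L=GWOW
After move 5 (U): U=BWRW F=YBRG R=OOYR B=GWBB L=RGOW
Query: D face = GOYY

Answer: G O Y Y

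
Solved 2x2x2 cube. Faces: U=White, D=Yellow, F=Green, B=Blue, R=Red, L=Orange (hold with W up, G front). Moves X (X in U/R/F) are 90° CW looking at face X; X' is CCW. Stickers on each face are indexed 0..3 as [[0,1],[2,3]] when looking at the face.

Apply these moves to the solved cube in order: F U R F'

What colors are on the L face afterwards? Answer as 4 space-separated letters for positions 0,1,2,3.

Answer: G G O O

Derivation:
After move 1 (F): F=GGGG U=WWOO R=WRWR D=RRYY L=OYOY
After move 2 (U): U=OWOW F=WRGG R=BBWR B=OYBB L=GGOY
After move 3 (R): R=WBRB U=OROG F=WRGY D=RBYO B=WYWB
After move 4 (F'): F=RYWG U=ORWR R=BBRB D=GYYO L=GGOO
Query: L face = GGOO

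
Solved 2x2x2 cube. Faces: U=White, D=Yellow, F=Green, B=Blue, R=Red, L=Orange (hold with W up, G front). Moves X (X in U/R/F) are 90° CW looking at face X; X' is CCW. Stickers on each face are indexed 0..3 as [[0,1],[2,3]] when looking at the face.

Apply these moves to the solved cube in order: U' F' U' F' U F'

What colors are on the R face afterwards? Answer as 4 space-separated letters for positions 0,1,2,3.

After move 1 (U'): U=WWWW F=OOGG R=GGRR B=RRBB L=BBOO
After move 2 (F'): F=OGOG U=WWGR R=YGYR D=BOYY L=BWOW
After move 3 (U'): U=WRWG F=BWOG R=OGYR B=YGBB L=RROW
After move 4 (F'): F=WGBO U=WROY R=OGBR D=RWYY L=RGOW
After move 5 (U): U=OWYR F=OGBO R=YGBR B=RGBB L=WGOW
After move 6 (F'): F=GOOB U=OWYB R=WGRR D=GWYY L=WROY
Query: R face = WGRR

Answer: W G R R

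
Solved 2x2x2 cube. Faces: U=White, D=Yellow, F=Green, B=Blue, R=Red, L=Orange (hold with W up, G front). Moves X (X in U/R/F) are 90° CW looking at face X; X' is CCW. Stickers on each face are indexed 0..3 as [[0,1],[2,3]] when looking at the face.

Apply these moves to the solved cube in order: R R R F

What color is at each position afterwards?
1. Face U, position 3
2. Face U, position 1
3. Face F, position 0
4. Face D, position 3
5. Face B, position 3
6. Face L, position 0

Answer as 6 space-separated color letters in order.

After move 1 (R): R=RRRR U=WGWG F=GYGY D=YBYB B=WBWB
After move 2 (R): R=RRRR U=WYWY F=GBGB D=YWYW B=GBGB
After move 3 (R): R=RRRR U=WBWB F=GWGW D=YGYG B=YBYB
After move 4 (F): F=GGWW U=WBOO R=WRBR D=RRYG L=OYOG
Query 1: U[3] = O
Query 2: U[1] = B
Query 3: F[0] = G
Query 4: D[3] = G
Query 5: B[3] = B
Query 6: L[0] = O

Answer: O B G G B O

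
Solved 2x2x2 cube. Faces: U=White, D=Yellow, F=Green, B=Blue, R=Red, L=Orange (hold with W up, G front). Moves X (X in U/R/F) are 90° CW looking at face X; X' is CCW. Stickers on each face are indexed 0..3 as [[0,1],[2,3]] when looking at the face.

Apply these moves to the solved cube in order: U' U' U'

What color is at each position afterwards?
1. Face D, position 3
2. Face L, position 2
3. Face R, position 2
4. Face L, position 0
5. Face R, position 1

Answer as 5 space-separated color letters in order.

After move 1 (U'): U=WWWW F=OOGG R=GGRR B=RRBB L=BBOO
After move 2 (U'): U=WWWW F=BBGG R=OORR B=GGBB L=RROO
After move 3 (U'): U=WWWW F=RRGG R=BBRR B=OOBB L=GGOO
Query 1: D[3] = Y
Query 2: L[2] = O
Query 3: R[2] = R
Query 4: L[0] = G
Query 5: R[1] = B

Answer: Y O R G B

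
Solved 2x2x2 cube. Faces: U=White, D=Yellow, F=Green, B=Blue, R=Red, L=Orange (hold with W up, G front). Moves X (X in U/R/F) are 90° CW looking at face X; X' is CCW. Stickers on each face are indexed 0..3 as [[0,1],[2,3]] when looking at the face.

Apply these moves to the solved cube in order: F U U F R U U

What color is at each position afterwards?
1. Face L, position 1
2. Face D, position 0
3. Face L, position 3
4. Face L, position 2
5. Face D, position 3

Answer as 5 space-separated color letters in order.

Answer: W W R O G

Derivation:
After move 1 (F): F=GGGG U=WWOO R=WRWR D=RRYY L=OYOY
After move 2 (U): U=OWOW F=WRGG R=BBWR B=OYBB L=GGOY
After move 3 (U): U=OOWW F=BBGG R=OYWR B=GGBB L=WROY
After move 4 (F): F=GBGB U=OOYR R=WYWR D=WOYY L=WROR
After move 5 (R): R=WWRY U=OBYB F=GOGY D=WBYG B=RGOB
After move 6 (U): U=YOBB F=WWGY R=RGRY B=WROB L=GOOR
After move 7 (U): U=BYBO F=RGGY R=WRRY B=GOOB L=WWOR
Query 1: L[1] = W
Query 2: D[0] = W
Query 3: L[3] = R
Query 4: L[2] = O
Query 5: D[3] = G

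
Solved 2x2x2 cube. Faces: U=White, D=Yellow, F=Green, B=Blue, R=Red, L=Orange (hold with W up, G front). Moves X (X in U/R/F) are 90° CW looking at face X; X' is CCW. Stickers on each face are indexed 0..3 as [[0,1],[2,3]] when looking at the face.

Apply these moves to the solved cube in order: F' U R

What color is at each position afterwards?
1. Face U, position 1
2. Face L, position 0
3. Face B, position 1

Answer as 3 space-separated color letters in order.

After move 1 (F'): F=GGGG U=WWRR R=YRYR D=OOYY L=OWOW
After move 2 (U): U=RWRW F=YRGG R=BBYR B=OWBB L=GGOW
After move 3 (R): R=YBRB U=RRRG F=YOGY D=OBYO B=WWWB
Query 1: U[1] = R
Query 2: L[0] = G
Query 3: B[1] = W

Answer: R G W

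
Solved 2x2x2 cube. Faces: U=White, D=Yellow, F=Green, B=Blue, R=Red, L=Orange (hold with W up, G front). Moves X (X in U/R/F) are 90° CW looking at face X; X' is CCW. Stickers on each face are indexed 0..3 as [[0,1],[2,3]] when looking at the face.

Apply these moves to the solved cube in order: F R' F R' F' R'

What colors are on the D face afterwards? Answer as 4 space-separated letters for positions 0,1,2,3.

Answer: R Y Y O

Derivation:
After move 1 (F): F=GGGG U=WWOO R=WRWR D=RRYY L=OYOY
After move 2 (R'): R=RRWW U=WBOB F=GWGO D=RGYG B=YBRB
After move 3 (F): F=GGOW U=WBYY R=ORBW D=WRYG L=OROG
After move 4 (R'): R=RWOB U=WRYY F=GBOY D=WGYW B=GBRB
After move 5 (F'): F=BYGO U=WRRO R=GWWB D=RGYW L=OYOY
After move 6 (R'): R=WBGW U=WRRG F=BRGO D=RYYO B=WBGB
Query: D face = RYYO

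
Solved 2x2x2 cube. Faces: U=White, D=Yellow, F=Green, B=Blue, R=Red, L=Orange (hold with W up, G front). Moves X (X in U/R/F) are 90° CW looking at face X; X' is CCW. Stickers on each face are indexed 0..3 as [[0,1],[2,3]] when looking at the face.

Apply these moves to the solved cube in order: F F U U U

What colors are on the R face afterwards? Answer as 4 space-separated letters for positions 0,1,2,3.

Answer: G G O R

Derivation:
After move 1 (F): F=GGGG U=WWOO R=WRWR D=RRYY L=OYOY
After move 2 (F): F=GGGG U=WWYY R=OROR D=WWYY L=OROR
After move 3 (U): U=YWYW F=ORGG R=BBOR B=ORBB L=GGOR
After move 4 (U): U=YYWW F=BBGG R=OROR B=GGBB L=OROR
After move 5 (U): U=WYWY F=ORGG R=GGOR B=ORBB L=BBOR
Query: R face = GGOR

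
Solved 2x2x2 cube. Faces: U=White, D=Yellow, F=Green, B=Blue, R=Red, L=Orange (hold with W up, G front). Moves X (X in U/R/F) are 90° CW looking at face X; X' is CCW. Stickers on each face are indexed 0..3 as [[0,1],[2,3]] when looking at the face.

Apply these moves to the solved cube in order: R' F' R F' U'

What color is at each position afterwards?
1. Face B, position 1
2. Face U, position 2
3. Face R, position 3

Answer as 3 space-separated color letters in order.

Answer: G W R

Derivation:
After move 1 (R'): R=RRRR U=WBWB F=GWGW D=YGYG B=YBYB
After move 2 (F'): F=WWGG U=WBRR R=GRYR D=OOYG L=OBOW
After move 3 (R): R=YGRR U=WWRG F=WOGG D=OYYY B=RBBB
After move 4 (F'): F=OGWG U=WWYR R=YGOR D=BWYY L=OGOR
After move 5 (U'): U=WRWY F=OGWG R=OGOR B=YGBB L=RBOR
Query 1: B[1] = G
Query 2: U[2] = W
Query 3: R[3] = R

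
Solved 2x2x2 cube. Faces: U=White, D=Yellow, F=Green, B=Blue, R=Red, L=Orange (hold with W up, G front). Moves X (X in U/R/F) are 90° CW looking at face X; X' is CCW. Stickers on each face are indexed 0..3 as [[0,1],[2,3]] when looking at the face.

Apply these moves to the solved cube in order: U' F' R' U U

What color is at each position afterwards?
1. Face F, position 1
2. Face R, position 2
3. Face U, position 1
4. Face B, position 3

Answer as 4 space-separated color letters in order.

After move 1 (U'): U=WWWW F=OOGG R=GGRR B=RRBB L=BBOO
After move 2 (F'): F=OGOG U=WWGR R=YGYR D=BOYY L=BWOW
After move 3 (R'): R=GRYY U=WBGR F=OWOR D=BGYG B=YROB
After move 4 (U): U=GWRB F=GROR R=YRYY B=BWOB L=OWOW
After move 5 (U): U=RGBW F=YROR R=BWYY B=OWOB L=GROW
Query 1: F[1] = R
Query 2: R[2] = Y
Query 3: U[1] = G
Query 4: B[3] = B

Answer: R Y G B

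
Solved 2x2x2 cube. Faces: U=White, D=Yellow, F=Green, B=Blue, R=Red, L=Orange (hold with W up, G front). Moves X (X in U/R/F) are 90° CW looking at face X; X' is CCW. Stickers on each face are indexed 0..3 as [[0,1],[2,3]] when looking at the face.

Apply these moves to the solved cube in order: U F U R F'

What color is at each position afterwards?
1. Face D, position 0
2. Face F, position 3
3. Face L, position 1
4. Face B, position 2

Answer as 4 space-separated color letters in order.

After move 1 (U): U=WWWW F=RRGG R=BBRR B=OOBB L=GGOO
After move 2 (F): F=GRGR U=WWOG R=WBWR D=RBYY L=GYOY
After move 3 (U): U=OWGW F=WBGR R=OOWR B=GYBB L=GROY
After move 4 (R): R=WORO U=OBGR F=WBGY D=RBYG B=WYWB
After move 5 (F'): F=BYWG U=OBWR R=BORO D=RYYG L=GROG
Query 1: D[0] = R
Query 2: F[3] = G
Query 3: L[1] = R
Query 4: B[2] = W

Answer: R G R W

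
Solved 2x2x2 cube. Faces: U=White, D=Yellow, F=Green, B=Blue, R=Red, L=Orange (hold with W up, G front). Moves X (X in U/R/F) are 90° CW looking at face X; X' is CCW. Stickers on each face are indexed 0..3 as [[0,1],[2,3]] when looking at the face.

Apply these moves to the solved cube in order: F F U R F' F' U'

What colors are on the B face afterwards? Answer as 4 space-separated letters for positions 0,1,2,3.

After move 1 (F): F=GGGG U=WWOO R=WRWR D=RRYY L=OYOY
After move 2 (F): F=GGGG U=WWYY R=OROR D=WWYY L=OROR
After move 3 (U): U=YWYW F=ORGG R=BBOR B=ORBB L=GGOR
After move 4 (R): R=OBRB U=YRYG F=OWGY D=WBYO B=WRWB
After move 5 (F'): F=WYOG U=YROR R=BBWB D=GRYO L=GGOY
After move 6 (F'): F=YGWO U=YRBW R=RBGB D=GYYO L=GROO
After move 7 (U'): U=RWYB F=GRWO R=YGGB B=RBWB L=WROO
Query: B face = RBWB

Answer: R B W B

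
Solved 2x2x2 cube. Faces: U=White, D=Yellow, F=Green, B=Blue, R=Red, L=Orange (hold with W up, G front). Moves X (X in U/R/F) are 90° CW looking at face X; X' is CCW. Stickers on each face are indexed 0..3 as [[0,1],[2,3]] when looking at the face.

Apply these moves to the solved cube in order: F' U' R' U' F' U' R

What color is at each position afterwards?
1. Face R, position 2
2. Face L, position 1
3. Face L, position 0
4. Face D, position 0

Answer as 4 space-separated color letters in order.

Answer: Y R G R

Derivation:
After move 1 (F'): F=GGGG U=WWRR R=YRYR D=OOYY L=OWOW
After move 2 (U'): U=WRWR F=OWGG R=GGYR B=YRBB L=BBOW
After move 3 (R'): R=GRGY U=WBWY F=ORGR D=OWYG B=YROB
After move 4 (U'): U=BYWW F=BBGR R=ORGY B=GROB L=YROW
After move 5 (F'): F=BRBG U=BYOG R=WROY D=RWYG L=YWOW
After move 6 (U'): U=YGBO F=YWBG R=BROY B=WROB L=GROW
After move 7 (R): R=OBYR U=YWBG F=YWBG D=ROYW B=ORGB
Query 1: R[2] = Y
Query 2: L[1] = R
Query 3: L[0] = G
Query 4: D[0] = R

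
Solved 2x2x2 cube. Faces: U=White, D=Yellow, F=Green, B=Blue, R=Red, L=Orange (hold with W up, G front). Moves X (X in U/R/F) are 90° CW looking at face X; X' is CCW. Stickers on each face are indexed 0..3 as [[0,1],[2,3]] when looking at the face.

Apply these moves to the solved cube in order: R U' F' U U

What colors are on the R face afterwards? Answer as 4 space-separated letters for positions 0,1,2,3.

After move 1 (R): R=RRRR U=WGWG F=GYGY D=YBYB B=WBWB
After move 2 (U'): U=GGWW F=OOGY R=GYRR B=RRWB L=WBOO
After move 3 (F'): F=OYOG U=GGGR R=BYYR D=BOYB L=WWOW
After move 4 (U): U=GGRG F=BYOG R=RRYR B=WWWB L=OYOW
After move 5 (U): U=RGGG F=RROG R=WWYR B=OYWB L=BYOW
Query: R face = WWYR

Answer: W W Y R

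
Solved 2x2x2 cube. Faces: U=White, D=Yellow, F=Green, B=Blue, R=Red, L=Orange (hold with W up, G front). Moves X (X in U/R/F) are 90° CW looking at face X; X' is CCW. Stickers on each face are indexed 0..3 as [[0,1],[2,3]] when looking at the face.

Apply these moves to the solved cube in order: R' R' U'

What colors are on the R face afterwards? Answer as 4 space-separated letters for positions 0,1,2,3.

After move 1 (R'): R=RRRR U=WBWB F=GWGW D=YGYG B=YBYB
After move 2 (R'): R=RRRR U=WYWY F=GBGB D=YWYW B=GBGB
After move 3 (U'): U=YYWW F=OOGB R=GBRR B=RRGB L=GBOO
Query: R face = GBRR

Answer: G B R R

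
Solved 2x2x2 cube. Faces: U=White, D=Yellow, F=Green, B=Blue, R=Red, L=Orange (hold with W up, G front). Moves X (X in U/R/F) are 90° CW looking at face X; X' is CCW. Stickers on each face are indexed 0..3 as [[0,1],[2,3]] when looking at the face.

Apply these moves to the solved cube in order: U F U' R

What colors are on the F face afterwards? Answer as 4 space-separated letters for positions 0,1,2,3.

Answer: G B G Y

Derivation:
After move 1 (U): U=WWWW F=RRGG R=BBRR B=OOBB L=GGOO
After move 2 (F): F=GRGR U=WWOG R=WBWR D=RBYY L=GYOY
After move 3 (U'): U=WGWO F=GYGR R=GRWR B=WBBB L=OOOY
After move 4 (R): R=WGRR U=WYWR F=GBGY D=RBYW B=OBGB
Query: F face = GBGY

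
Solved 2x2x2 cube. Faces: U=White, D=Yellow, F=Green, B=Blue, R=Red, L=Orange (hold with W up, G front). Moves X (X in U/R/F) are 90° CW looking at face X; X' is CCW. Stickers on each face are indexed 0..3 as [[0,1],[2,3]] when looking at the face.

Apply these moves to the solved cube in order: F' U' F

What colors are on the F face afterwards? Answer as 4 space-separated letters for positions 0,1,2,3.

After move 1 (F'): F=GGGG U=WWRR R=YRYR D=OOYY L=OWOW
After move 2 (U'): U=WRWR F=OWGG R=GGYR B=YRBB L=BBOW
After move 3 (F): F=GOGW U=WRWB R=WGRR D=YGYY L=BOOO
Query: F face = GOGW

Answer: G O G W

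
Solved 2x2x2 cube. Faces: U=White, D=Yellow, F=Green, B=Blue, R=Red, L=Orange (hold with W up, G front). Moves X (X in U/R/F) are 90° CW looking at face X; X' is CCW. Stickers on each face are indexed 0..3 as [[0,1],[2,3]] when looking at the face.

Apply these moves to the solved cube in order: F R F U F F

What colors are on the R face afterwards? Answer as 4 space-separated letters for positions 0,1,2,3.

Answer: B B G R

Derivation:
After move 1 (F): F=GGGG U=WWOO R=WRWR D=RRYY L=OYOY
After move 2 (R): R=WWRR U=WGOG F=GRGY D=RBYB B=OBWB
After move 3 (F): F=GGYR U=WGYY R=OWGR D=RWYB L=OROB
After move 4 (U): U=YWYG F=OWYR R=OBGR B=ORWB L=GGOB
After move 5 (F): F=YORW U=YWBG R=YBGR D=GOYB L=GROW
After move 6 (F): F=RYWO U=YWWR R=BBGR D=GYYB L=GGOO
Query: R face = BBGR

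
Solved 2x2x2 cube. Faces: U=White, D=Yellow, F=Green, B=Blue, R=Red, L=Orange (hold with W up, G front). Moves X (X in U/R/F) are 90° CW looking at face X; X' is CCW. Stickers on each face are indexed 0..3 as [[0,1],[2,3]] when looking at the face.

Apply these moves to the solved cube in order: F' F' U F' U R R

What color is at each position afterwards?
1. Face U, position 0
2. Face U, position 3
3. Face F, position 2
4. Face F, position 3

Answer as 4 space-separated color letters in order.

After move 1 (F'): F=GGGG U=WWRR R=YRYR D=OOYY L=OWOW
After move 2 (F'): F=GGGG U=WWYY R=OROR D=WWYY L=OROR
After move 3 (U): U=YWYW F=ORGG R=BBOR B=ORBB L=GGOR
After move 4 (F'): F=RGOG U=YWBO R=WBWR D=GRYY L=GWOY
After move 5 (U): U=BYOW F=WBOG R=ORWR B=GWBB L=RGOY
After move 6 (R): R=WORR U=BBOG F=WROY D=GBYG B=WWYB
After move 7 (R): R=RWRO U=BROY F=WBOG D=GYYW B=GWBB
Query 1: U[0] = B
Query 2: U[3] = Y
Query 3: F[2] = O
Query 4: F[3] = G

Answer: B Y O G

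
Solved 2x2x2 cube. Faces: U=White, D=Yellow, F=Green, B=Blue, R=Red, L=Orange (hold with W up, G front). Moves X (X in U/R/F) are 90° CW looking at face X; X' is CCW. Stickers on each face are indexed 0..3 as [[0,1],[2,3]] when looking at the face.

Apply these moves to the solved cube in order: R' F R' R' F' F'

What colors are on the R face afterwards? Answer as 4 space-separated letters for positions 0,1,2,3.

Answer: G B Y W

Derivation:
After move 1 (R'): R=RRRR U=WBWB F=GWGW D=YGYG B=YBYB
After move 2 (F): F=GGWW U=WBOO R=WRBR D=RRYG L=OYOG
After move 3 (R'): R=RRWB U=WYOY F=GBWO D=RGYW B=GBRB
After move 4 (R'): R=RBRW U=WROG F=GYWY D=RBYO B=WBGB
After move 5 (F'): F=YYGW U=WRRR R=BBRW D=YGYO L=OGOO
After move 6 (F'): F=YWYG U=WRBR R=GBYW D=GOYO L=OROR
Query: R face = GBYW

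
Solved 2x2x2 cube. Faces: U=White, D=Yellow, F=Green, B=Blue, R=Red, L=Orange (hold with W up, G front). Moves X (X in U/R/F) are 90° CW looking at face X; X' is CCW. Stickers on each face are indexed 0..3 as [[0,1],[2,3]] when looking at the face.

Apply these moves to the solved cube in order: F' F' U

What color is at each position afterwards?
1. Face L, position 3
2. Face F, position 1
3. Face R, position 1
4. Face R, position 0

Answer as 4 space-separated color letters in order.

After move 1 (F'): F=GGGG U=WWRR R=YRYR D=OOYY L=OWOW
After move 2 (F'): F=GGGG U=WWYY R=OROR D=WWYY L=OROR
After move 3 (U): U=YWYW F=ORGG R=BBOR B=ORBB L=GGOR
Query 1: L[3] = R
Query 2: F[1] = R
Query 3: R[1] = B
Query 4: R[0] = B

Answer: R R B B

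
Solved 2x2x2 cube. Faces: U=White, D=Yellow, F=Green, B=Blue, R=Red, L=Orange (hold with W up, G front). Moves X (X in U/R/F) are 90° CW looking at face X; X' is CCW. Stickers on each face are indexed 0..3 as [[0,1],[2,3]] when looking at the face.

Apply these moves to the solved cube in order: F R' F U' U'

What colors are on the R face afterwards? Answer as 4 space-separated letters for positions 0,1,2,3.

After move 1 (F): F=GGGG U=WWOO R=WRWR D=RRYY L=OYOY
After move 2 (R'): R=RRWW U=WBOB F=GWGO D=RGYG B=YBRB
After move 3 (F): F=GGOW U=WBYY R=ORBW D=WRYG L=OROG
After move 4 (U'): U=BYWY F=OROW R=GGBW B=ORRB L=YBOG
After move 5 (U'): U=YYBW F=YBOW R=ORBW B=GGRB L=OROG
Query: R face = ORBW

Answer: O R B W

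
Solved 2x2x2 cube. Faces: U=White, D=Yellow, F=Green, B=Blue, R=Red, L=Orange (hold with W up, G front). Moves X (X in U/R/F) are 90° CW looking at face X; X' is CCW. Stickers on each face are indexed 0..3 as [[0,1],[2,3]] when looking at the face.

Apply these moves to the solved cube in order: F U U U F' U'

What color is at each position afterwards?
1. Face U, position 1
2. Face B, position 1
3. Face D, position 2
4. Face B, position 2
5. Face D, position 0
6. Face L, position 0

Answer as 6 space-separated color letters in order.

After move 1 (F): F=GGGG U=WWOO R=WRWR D=RRYY L=OYOY
After move 2 (U): U=OWOW F=WRGG R=BBWR B=OYBB L=GGOY
After move 3 (U): U=OOWW F=BBGG R=OYWR B=GGBB L=WROY
After move 4 (U): U=WOWO F=OYGG R=GGWR B=WRBB L=BBOY
After move 5 (F'): F=YGOG U=WOGW R=RGRR D=BYYY L=BOOW
After move 6 (U'): U=OWWG F=BOOG R=YGRR B=RGBB L=WROW
Query 1: U[1] = W
Query 2: B[1] = G
Query 3: D[2] = Y
Query 4: B[2] = B
Query 5: D[0] = B
Query 6: L[0] = W

Answer: W G Y B B W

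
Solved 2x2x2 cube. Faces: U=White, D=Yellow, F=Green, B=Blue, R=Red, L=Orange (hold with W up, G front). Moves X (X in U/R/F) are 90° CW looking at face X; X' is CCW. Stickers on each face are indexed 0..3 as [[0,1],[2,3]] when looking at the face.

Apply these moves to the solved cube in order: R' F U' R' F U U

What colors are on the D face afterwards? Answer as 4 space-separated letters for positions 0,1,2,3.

Answer: G G Y W

Derivation:
After move 1 (R'): R=RRRR U=WBWB F=GWGW D=YGYG B=YBYB
After move 2 (F): F=GGWW U=WBOO R=WRBR D=RRYG L=OYOG
After move 3 (U'): U=BOWO F=OYWW R=GGBR B=WRYB L=YBOG
After move 4 (R'): R=GRGB U=BYWW F=OOWO D=RYYW B=GRRB
After move 5 (F): F=WOOO U=BYGB R=WRWB D=GGYW L=YROY
After move 6 (U): U=GBBY F=WROO R=GRWB B=YRRB L=WOOY
After move 7 (U): U=BGYB F=GROO R=YRWB B=WORB L=WROY
Query: D face = GGYW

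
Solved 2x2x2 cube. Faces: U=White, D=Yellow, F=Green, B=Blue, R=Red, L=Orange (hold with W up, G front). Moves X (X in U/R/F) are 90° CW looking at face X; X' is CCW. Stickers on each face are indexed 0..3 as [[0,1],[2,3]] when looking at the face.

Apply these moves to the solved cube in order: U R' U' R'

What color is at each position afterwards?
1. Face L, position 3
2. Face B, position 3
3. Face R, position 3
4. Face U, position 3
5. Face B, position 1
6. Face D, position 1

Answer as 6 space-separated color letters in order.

Answer: O B B B R G

Derivation:
After move 1 (U): U=WWWW F=RRGG R=BBRR B=OOBB L=GGOO
After move 2 (R'): R=BRBR U=WBWO F=RWGW D=YRYG B=YOYB
After move 3 (U'): U=BOWW F=GGGW R=RWBR B=BRYB L=YOOO
After move 4 (R'): R=WRRB U=BYWB F=GOGW D=YGYW B=GRRB
Query 1: L[3] = O
Query 2: B[3] = B
Query 3: R[3] = B
Query 4: U[3] = B
Query 5: B[1] = R
Query 6: D[1] = G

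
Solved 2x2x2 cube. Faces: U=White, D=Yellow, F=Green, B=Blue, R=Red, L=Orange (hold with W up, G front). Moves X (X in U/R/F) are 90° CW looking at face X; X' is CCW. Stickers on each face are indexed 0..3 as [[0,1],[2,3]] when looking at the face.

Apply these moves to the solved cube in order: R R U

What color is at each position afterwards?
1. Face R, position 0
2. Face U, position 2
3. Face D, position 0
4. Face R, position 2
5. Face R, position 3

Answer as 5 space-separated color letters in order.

Answer: G Y Y R R

Derivation:
After move 1 (R): R=RRRR U=WGWG F=GYGY D=YBYB B=WBWB
After move 2 (R): R=RRRR U=WYWY F=GBGB D=YWYW B=GBGB
After move 3 (U): U=WWYY F=RRGB R=GBRR B=OOGB L=GBOO
Query 1: R[0] = G
Query 2: U[2] = Y
Query 3: D[0] = Y
Query 4: R[2] = R
Query 5: R[3] = R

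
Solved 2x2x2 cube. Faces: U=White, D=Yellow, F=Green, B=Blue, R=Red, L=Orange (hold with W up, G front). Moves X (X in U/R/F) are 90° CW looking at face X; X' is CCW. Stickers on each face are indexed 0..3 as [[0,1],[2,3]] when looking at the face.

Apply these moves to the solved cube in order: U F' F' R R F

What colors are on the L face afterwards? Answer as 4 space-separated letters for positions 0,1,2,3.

After move 1 (U): U=WWWW F=RRGG R=BBRR B=OOBB L=GGOO
After move 2 (F'): F=RGRG U=WWBR R=YBYR D=GOYY L=GWOW
After move 3 (F'): F=GGRR U=WWYY R=OBGR D=WWYY L=GROB
After move 4 (R): R=GORB U=WGYR F=GWRY D=WBYO B=YOWB
After move 5 (R): R=RGBO U=WWYY F=GBRO D=WWYY B=ROGB
After move 6 (F): F=RGOB U=WWBR R=YGYO D=BRYY L=GWOW
Query: L face = GWOW

Answer: G W O W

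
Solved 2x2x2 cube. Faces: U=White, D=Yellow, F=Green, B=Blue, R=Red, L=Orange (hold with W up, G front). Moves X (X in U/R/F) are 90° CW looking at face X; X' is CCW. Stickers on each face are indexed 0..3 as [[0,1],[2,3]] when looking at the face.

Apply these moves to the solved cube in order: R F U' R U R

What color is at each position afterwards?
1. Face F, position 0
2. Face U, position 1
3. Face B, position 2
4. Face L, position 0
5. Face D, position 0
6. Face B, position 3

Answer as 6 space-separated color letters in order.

Answer: G G G O R B

Derivation:
After move 1 (R): R=RRRR U=WGWG F=GYGY D=YBYB B=WBWB
After move 2 (F): F=GGYY U=WGOO R=WRGR D=RRYB L=OYOB
After move 3 (U'): U=GOWO F=OYYY R=GGGR B=WRWB L=WBOB
After move 4 (R): R=GGRG U=GYWY F=ORYB D=RWYW B=OROB
After move 5 (U): U=WGYY F=GGYB R=ORRG B=WBOB L=OROB
After move 6 (R): R=ROGR U=WGYB F=GWYW D=ROYW B=YBGB
Query 1: F[0] = G
Query 2: U[1] = G
Query 3: B[2] = G
Query 4: L[0] = O
Query 5: D[0] = R
Query 6: B[3] = B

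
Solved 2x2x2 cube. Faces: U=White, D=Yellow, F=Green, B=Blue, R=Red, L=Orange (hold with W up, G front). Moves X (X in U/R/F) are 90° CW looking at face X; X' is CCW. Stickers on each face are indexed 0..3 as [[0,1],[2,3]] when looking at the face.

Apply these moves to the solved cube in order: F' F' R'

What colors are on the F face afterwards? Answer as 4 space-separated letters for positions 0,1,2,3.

Answer: G W G Y

Derivation:
After move 1 (F'): F=GGGG U=WWRR R=YRYR D=OOYY L=OWOW
After move 2 (F'): F=GGGG U=WWYY R=OROR D=WWYY L=OROR
After move 3 (R'): R=RROO U=WBYB F=GWGY D=WGYG B=YBWB
Query: F face = GWGY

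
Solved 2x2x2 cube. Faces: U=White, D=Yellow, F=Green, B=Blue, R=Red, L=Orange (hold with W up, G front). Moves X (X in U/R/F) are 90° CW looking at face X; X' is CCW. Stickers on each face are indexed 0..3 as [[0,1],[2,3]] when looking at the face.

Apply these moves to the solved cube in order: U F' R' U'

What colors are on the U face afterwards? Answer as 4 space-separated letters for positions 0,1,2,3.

After move 1 (U): U=WWWW F=RRGG R=BBRR B=OOBB L=GGOO
After move 2 (F'): F=RGRG U=WWBR R=YBYR D=GOYY L=GWOW
After move 3 (R'): R=BRYY U=WBBO F=RWRR D=GGYG B=YOOB
After move 4 (U'): U=BOWB F=GWRR R=RWYY B=BROB L=YOOW
Query: U face = BOWB

Answer: B O W B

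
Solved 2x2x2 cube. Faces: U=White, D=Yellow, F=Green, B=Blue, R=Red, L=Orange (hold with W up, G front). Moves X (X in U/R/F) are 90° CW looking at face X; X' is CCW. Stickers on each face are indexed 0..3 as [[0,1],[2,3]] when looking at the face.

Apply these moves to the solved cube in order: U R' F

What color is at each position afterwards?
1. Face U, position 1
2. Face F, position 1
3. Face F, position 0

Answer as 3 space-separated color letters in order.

After move 1 (U): U=WWWW F=RRGG R=BBRR B=OOBB L=GGOO
After move 2 (R'): R=BRBR U=WBWO F=RWGW D=YRYG B=YOYB
After move 3 (F): F=GRWW U=WBOG R=WROR D=BBYG L=GYOR
Query 1: U[1] = B
Query 2: F[1] = R
Query 3: F[0] = G

Answer: B R G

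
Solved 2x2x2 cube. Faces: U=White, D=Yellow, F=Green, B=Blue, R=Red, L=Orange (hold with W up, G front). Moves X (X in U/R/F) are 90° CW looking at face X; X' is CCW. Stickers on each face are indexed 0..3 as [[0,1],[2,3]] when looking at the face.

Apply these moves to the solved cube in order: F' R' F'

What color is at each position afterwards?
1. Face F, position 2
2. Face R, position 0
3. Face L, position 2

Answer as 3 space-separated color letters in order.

After move 1 (F'): F=GGGG U=WWRR R=YRYR D=OOYY L=OWOW
After move 2 (R'): R=RRYY U=WBRB F=GWGR D=OGYG B=YBOB
After move 3 (F'): F=WRGG U=WBRY R=GROY D=WWYG L=OBOR
Query 1: F[2] = G
Query 2: R[0] = G
Query 3: L[2] = O

Answer: G G O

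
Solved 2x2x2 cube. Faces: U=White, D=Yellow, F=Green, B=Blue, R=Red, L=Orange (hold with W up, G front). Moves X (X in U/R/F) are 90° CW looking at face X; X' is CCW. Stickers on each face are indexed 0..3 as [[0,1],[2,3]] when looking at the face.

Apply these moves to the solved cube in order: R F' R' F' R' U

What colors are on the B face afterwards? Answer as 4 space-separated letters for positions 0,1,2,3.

After move 1 (R): R=RRRR U=WGWG F=GYGY D=YBYB B=WBWB
After move 2 (F'): F=YYGG U=WGRR R=BRYR D=OOYB L=OGOW
After move 3 (R'): R=RRBY U=WWRW F=YGGR D=OYYG B=BBOB
After move 4 (F'): F=GRYG U=WWRB R=YROY D=GWYG L=OWOR
After move 5 (R'): R=RYYO U=WORB F=GWYB D=GRYG B=GBWB
After move 6 (U): U=RWBO F=RYYB R=GBYO B=OWWB L=GWOR
Query: B face = OWWB

Answer: O W W B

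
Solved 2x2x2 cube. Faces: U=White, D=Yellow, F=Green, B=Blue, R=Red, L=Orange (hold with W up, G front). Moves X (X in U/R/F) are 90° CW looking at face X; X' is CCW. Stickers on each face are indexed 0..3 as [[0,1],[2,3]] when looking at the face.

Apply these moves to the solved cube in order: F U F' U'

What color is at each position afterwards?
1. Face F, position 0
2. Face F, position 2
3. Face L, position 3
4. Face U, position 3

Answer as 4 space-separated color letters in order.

After move 1 (F): F=GGGG U=WWOO R=WRWR D=RRYY L=OYOY
After move 2 (U): U=OWOW F=WRGG R=BBWR B=OYBB L=GGOY
After move 3 (F'): F=RGWG U=OWBW R=RBRR D=GYYY L=GWOO
After move 4 (U'): U=WWOB F=GWWG R=RGRR B=RBBB L=OYOO
Query 1: F[0] = G
Query 2: F[2] = W
Query 3: L[3] = O
Query 4: U[3] = B

Answer: G W O B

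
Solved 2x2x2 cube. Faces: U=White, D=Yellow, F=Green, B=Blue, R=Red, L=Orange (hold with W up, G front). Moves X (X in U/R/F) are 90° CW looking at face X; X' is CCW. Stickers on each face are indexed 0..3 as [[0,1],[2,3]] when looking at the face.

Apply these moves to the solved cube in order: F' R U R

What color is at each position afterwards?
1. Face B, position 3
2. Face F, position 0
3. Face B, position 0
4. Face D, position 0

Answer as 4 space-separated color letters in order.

Answer: B Y G O

Derivation:
After move 1 (F'): F=GGGG U=WWRR R=YRYR D=OOYY L=OWOW
After move 2 (R): R=YYRR U=WGRG F=GOGY D=OBYB B=RBWB
After move 3 (U): U=RWGG F=YYGY R=RBRR B=OWWB L=GOOW
After move 4 (R): R=RRRB U=RYGY F=YBGB D=OWYO B=GWWB
Query 1: B[3] = B
Query 2: F[0] = Y
Query 3: B[0] = G
Query 4: D[0] = O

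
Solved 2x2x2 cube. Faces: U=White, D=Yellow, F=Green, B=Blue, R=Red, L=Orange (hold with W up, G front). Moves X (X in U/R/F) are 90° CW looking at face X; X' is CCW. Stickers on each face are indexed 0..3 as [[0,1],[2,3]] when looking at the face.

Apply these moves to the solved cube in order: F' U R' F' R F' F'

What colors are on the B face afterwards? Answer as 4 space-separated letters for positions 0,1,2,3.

After move 1 (F'): F=GGGG U=WWRR R=YRYR D=OOYY L=OWOW
After move 2 (U): U=RWRW F=YRGG R=BBYR B=OWBB L=GGOW
After move 3 (R'): R=BRBY U=RBRO F=YWGW D=ORYG B=YWOB
After move 4 (F'): F=WWYG U=RBBB R=RROY D=GWYG L=GOOR
After move 5 (R): R=ORYR U=RWBG F=WWYG D=GOYY B=BWBB
After move 6 (F'): F=WGWY U=RWOY R=ORGR D=ORYY L=GGOB
After move 7 (F'): F=GYWW U=RWOG R=RROR D=GBYY L=GYOO
Query: B face = BWBB

Answer: B W B B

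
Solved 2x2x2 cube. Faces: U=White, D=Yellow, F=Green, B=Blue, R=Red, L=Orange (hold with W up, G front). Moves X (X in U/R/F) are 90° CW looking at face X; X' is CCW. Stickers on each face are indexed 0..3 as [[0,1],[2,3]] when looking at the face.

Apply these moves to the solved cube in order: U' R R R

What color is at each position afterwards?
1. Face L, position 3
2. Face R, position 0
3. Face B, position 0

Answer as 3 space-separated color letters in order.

Answer: O G Y

Derivation:
After move 1 (U'): U=WWWW F=OOGG R=GGRR B=RRBB L=BBOO
After move 2 (R): R=RGRG U=WOWG F=OYGY D=YBYR B=WRWB
After move 3 (R): R=RRGG U=WYWY F=OBGR D=YWYW B=GROB
After move 4 (R): R=GRGR U=WBWR F=OWGW D=YOYG B=YRYB
Query 1: L[3] = O
Query 2: R[0] = G
Query 3: B[0] = Y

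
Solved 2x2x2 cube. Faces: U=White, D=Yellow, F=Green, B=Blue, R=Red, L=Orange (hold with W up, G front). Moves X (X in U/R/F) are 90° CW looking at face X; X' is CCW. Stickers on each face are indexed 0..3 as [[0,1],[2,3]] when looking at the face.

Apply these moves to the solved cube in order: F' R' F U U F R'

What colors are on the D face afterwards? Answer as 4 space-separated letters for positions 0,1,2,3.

Answer: B Y Y B

Derivation:
After move 1 (F'): F=GGGG U=WWRR R=YRYR D=OOYY L=OWOW
After move 2 (R'): R=RRYY U=WBRB F=GWGR D=OGYG B=YBOB
After move 3 (F): F=GGRW U=WBWW R=RRBY D=YRYG L=OOOG
After move 4 (U): U=WWWB F=RRRW R=YBBY B=OOOB L=GGOG
After move 5 (U): U=WWBW F=YBRW R=OOBY B=GGOB L=RROG
After move 6 (F): F=RYWB U=WWGR R=BOWY D=BOYG L=RYOR
After move 7 (R'): R=OYBW U=WOGG F=RWWR D=BYYB B=GGOB
Query: D face = BYYB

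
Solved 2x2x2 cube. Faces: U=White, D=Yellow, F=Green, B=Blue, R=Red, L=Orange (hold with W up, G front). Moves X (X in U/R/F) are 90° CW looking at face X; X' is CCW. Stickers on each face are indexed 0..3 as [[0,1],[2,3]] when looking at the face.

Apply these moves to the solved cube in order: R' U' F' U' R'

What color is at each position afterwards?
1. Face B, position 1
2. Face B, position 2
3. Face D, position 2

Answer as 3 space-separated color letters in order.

After move 1 (R'): R=RRRR U=WBWB F=GWGW D=YGYG B=YBYB
After move 2 (U'): U=BBWW F=OOGW R=GWRR B=RRYB L=YBOO
After move 3 (F'): F=OWOG U=BBGR R=GWYR D=BOYG L=YWOW
After move 4 (U'): U=BRBG F=YWOG R=OWYR B=GWYB L=RROW
After move 5 (R'): R=WROY U=BYBG F=YROG D=BWYG B=GWOB
Query 1: B[1] = W
Query 2: B[2] = O
Query 3: D[2] = Y

Answer: W O Y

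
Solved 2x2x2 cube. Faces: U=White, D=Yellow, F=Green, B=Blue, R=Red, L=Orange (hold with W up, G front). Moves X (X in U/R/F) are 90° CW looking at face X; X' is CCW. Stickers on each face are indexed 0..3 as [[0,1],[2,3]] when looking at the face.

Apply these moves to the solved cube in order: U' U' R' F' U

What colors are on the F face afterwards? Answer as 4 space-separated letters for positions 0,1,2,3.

Answer: B R B G

Derivation:
After move 1 (U'): U=WWWW F=OOGG R=GGRR B=RRBB L=BBOO
After move 2 (U'): U=WWWW F=BBGG R=OORR B=GGBB L=RROO
After move 3 (R'): R=OROR U=WBWG F=BWGW D=YBYG B=YGYB
After move 4 (F'): F=WWBG U=WBOO R=BRYR D=ROYG L=RGOW
After move 5 (U): U=OWOB F=BRBG R=YGYR B=RGYB L=WWOW
Query: F face = BRBG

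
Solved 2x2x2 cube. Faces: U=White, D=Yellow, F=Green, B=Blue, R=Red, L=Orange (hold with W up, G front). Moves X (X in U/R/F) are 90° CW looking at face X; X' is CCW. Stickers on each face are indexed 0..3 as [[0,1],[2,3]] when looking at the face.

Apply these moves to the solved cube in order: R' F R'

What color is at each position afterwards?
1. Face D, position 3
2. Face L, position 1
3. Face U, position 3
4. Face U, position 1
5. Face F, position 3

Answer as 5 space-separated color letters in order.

After move 1 (R'): R=RRRR U=WBWB F=GWGW D=YGYG B=YBYB
After move 2 (F): F=GGWW U=WBOO R=WRBR D=RRYG L=OYOG
After move 3 (R'): R=RRWB U=WYOY F=GBWO D=RGYW B=GBRB
Query 1: D[3] = W
Query 2: L[1] = Y
Query 3: U[3] = Y
Query 4: U[1] = Y
Query 5: F[3] = O

Answer: W Y Y Y O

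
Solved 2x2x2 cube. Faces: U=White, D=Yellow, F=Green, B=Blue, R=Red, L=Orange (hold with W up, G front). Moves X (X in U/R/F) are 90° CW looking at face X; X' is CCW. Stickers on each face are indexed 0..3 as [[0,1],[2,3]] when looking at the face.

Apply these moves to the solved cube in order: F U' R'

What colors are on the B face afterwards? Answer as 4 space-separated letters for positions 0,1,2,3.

Answer: Y R R B

Derivation:
After move 1 (F): F=GGGG U=WWOO R=WRWR D=RRYY L=OYOY
After move 2 (U'): U=WOWO F=OYGG R=GGWR B=WRBB L=BBOY
After move 3 (R'): R=GRGW U=WBWW F=OOGO D=RYYG B=YRRB
Query: B face = YRRB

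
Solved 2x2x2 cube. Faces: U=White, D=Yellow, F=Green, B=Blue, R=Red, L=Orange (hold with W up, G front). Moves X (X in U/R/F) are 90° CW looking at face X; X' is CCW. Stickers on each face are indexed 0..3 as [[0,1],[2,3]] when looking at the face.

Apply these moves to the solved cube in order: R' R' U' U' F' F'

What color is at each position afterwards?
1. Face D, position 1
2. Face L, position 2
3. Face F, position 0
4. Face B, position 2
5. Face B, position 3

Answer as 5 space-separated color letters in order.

Answer: Y O B G B

Derivation:
After move 1 (R'): R=RRRR U=WBWB F=GWGW D=YGYG B=YBYB
After move 2 (R'): R=RRRR U=WYWY F=GBGB D=YWYW B=GBGB
After move 3 (U'): U=YYWW F=OOGB R=GBRR B=RRGB L=GBOO
After move 4 (U'): U=YWYW F=GBGB R=OORR B=GBGB L=RROO
After move 5 (F'): F=BBGG U=YWOR R=WOYR D=ROYW L=RWOY
After move 6 (F'): F=BGBG U=YWWY R=OORR D=WYYW L=RROO
Query 1: D[1] = Y
Query 2: L[2] = O
Query 3: F[0] = B
Query 4: B[2] = G
Query 5: B[3] = B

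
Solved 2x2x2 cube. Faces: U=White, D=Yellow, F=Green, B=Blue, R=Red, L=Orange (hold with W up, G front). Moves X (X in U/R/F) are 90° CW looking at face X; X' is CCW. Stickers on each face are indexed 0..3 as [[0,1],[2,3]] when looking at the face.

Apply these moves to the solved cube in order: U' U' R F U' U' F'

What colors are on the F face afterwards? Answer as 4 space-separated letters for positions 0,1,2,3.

Answer: G Y W Y

Derivation:
After move 1 (U'): U=WWWW F=OOGG R=GGRR B=RRBB L=BBOO
After move 2 (U'): U=WWWW F=BBGG R=OORR B=GGBB L=RROO
After move 3 (R): R=RORO U=WBWG F=BYGY D=YBYG B=WGWB
After move 4 (F): F=GBYY U=WBOR R=WOGO D=RRYG L=RYOB
After move 5 (U'): U=BRWO F=RYYY R=GBGO B=WOWB L=WGOB
After move 6 (U'): U=ROBW F=WGYY R=RYGO B=GBWB L=WOOB
After move 7 (F'): F=GYWY U=RORG R=RYRO D=OBYG L=WWOB
Query: F face = GYWY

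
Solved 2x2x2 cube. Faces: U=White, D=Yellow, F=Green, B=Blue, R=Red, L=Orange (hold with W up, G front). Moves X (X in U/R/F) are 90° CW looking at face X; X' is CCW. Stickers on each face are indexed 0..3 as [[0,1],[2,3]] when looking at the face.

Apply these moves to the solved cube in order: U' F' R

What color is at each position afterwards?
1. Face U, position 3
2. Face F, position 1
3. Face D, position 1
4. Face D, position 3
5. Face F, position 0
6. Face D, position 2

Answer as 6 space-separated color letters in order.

Answer: G O B R O Y

Derivation:
After move 1 (U'): U=WWWW F=OOGG R=GGRR B=RRBB L=BBOO
After move 2 (F'): F=OGOG U=WWGR R=YGYR D=BOYY L=BWOW
After move 3 (R): R=YYRG U=WGGG F=OOOY D=BBYR B=RRWB
Query 1: U[3] = G
Query 2: F[1] = O
Query 3: D[1] = B
Query 4: D[3] = R
Query 5: F[0] = O
Query 6: D[2] = Y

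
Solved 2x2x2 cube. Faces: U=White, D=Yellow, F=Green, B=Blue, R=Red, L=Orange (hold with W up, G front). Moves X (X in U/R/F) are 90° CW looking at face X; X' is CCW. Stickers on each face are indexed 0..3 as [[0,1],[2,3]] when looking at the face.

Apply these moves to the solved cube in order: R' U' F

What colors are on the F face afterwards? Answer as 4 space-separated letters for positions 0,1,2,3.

After move 1 (R'): R=RRRR U=WBWB F=GWGW D=YGYG B=YBYB
After move 2 (U'): U=BBWW F=OOGW R=GWRR B=RRYB L=YBOO
After move 3 (F): F=GOWO U=BBOB R=WWWR D=RGYG L=YYOG
Query: F face = GOWO

Answer: G O W O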